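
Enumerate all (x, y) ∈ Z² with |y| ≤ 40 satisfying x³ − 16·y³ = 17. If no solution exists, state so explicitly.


The equation is x³ - 16y³ = 17. For fixed y, x³ = 16·y³ + 17, so a solution requires the RHS to be a perfect cube.
Strategy: iterate y from -40 to 40, compute RHS = 16·y³ + 17, and check whether it is a (positive or negative) perfect cube.
Check small values of y:
  y = 0: RHS = 17 is not a perfect cube.
  y = 1: RHS = 33 is not a perfect cube.
  y = -1: RHS = 1 = (1)³ ⇒ x = 1 works.
  y = 2: RHS = 145 is not a perfect cube.
  y = -2: RHS = -111 is not a perfect cube.
  y = 3: RHS = 449 is not a perfect cube.
  y = -3: RHS = -415 is not a perfect cube.
Continuing the search up to |y| = 40 finds no further solutions beyond those listed.
Collected solutions: (1, -1).

Solutions (with |y| ≤ 40): (1, -1).


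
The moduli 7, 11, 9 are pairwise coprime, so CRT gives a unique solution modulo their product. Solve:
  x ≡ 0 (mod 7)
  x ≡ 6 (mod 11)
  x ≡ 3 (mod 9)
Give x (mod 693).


Moduli 7, 11, 9 are pairwise coprime; by CRT there is a unique solution modulo M = 7 · 11 · 9 = 693.
Solve pairwise, accumulating the modulus:
  Start with x ≡ 0 (mod 7).
  Combine with x ≡ 6 (mod 11): since gcd(7, 11) = 1, we get a unique residue mod 77.
    Write x = 0 + 7·t and substitute into x ≡ 6 (mod 11): 7·t ≡ 6 − 0 = 6 (mod 11).
    The inverse of 7 mod 11 is 8 (since 7·8 = 56 = 5·11 + 1), so t ≡ 8·6 = 48 ≡ 4 (mod 11).
    Then x = 0 + 7·4 = 28, valid modulo lcm(7, 11) = 77: x ≡ 28 (mod 77).
  Combine with x ≡ 3 (mod 9): since gcd(77, 9) = 1, we get a unique residue mod 693.
    Write x = 28 + 77·t and substitute into x ≡ 3 (mod 9): 77·t ≡ 3 − 28 = -25 (mod 9).
    Reduce coefficients mod 9: 5·t ≡ 2 (mod 9).
    The inverse of 5 mod 9 is 2 (since 5·2 = 10 = 1·9 + 1), so t ≡ 2·2 = 4 ≡ 4 (mod 9).
    Then x = 28 + 77·4 = 336, valid modulo lcm(77, 9) = 693: x ≡ 336 (mod 693).
Verify: 336 mod 7 = 0 ✓, 336 mod 11 = 6 ✓, 336 mod 9 = 3 ✓.

x ≡ 336 (mod 693).


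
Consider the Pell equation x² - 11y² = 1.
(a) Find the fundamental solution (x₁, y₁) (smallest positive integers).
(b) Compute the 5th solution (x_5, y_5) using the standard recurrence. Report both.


Step 1: Find the fundamental solution (x₁, y₁) of x² - 11y² = 1.
  Expand √11 as a continued fraction. a₀ = ⌊√11⌋ = 3; iterate m_{k+1} = d_k·a_k − m_k, d_{k+1} = (11 − m_{k+1}²)/d_k, a_{k+1} = ⌊(a₀ + m_{k+1})/d_{k+1}⌋ (starting m₀ = 0, d₀ = 1), with convergents p_k = a_k·p_{k-1} + p_{k-2}, q_k = a_k·q_{k-1} + q_{k-2} (p₋₁ = 1, q₋₁ = 0):
  k = 0: a₀ = 3; p₀/q₀ = 3/1; p₀² − 11·q₀² = 9 − 11 = -2.
  k = 1: m = 3, d = 2, a = ⌊(3 + 3)/2⌋ = 3; p/q = (3·3 + 1)/(3·1 + 0) = 10/3; p² − 11·q² = 100 − 99 = 1.
  The first convergent with p² − 11·q² = 1 gives the fundamental solution (x₁, y₁) = (10, 3).
Step 2: Apply the recurrence (x_{n+1}, y_{n+1}) = (x₁x_n + 11y₁y_n, x₁y_n + y₁x_n) repeatedly.
  From (x_1, y_1) = (10, 3): x_2 = 10·10 + 11·3·3 = 199; y_2 = 10·3 + 3·10 = 60.
  From (x_2, y_2) = (199, 60): x_3 = 10·199 + 11·3·60 = 3970; y_3 = 10·60 + 3·199 = 1197.
  From (x_3, y_3) = (3970, 1197): x_4 = 10·3970 + 11·3·1197 = 79201; y_4 = 10·1197 + 3·3970 = 23880.
  From (x_4, y_4) = (79201, 23880): x_5 = 10·79201 + 11·3·23880 = 1580050; y_5 = 10·23880 + 3·79201 = 476403.
Step 3: Verify x_5² - 11·y_5² = 2496558002500 - 2496558002499 = 1 (should be 1). ✓

(x_1, y_1) = (10, 3); (x_5, y_5) = (1580050, 476403).


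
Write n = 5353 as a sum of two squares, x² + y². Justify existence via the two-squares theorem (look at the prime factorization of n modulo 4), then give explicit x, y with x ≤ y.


Step 1: Factor n = 5353 = 53 · 101.
Step 2: Check the mod-4 condition on each prime factor: 53 ≡ 1 (mod 4), exponent 1; 101 ≡ 1 (mod 4), exponent 1.
All primes ≡ 3 (mod 4) appear to even exponent (or don't appear), so by the two-squares theorem n IS expressible as a sum of two squares.
Step 3: Build a representation. Here n = 53 · 101 is a product of primes ≡ 1 (mod 4). Each prime p ≡ 1 (mod 4) is itself a sum of two squares; find a² by testing p − a² for a perfect square:
  53: 53 − 1² = 52, 53 − 2² = 49 = 7² ⇒ 53 = 2² + 7².
  101: 101 − 1² = 100 = 10² ⇒ 101 = 1² + 10².
  Combine using the Brahmagupta–Fibonacci identity (a² + b²)(c² + d²) = (ac − bd)² + (ad + bc)² = (ac + bd)² + (ad − bc)²:
  53 · 101 = 5353: from (2² + 7²)(1² + 10²), take (2·1 − 7·10, 2·10 + 7·1) = (2 − 70, 20 + 7) = (-68, 27); dropping signs (only squares matter) gives (68, 27); check 68² + 27² = 4624 + 729 = 5353 ✓.
Step 4: Order so x ≤ y and verify: 27² + 68² = 729 + 4624 = 5353 = n. ✓

n = 5353 = 27² + 68² (one valid representation with x ≤ y).


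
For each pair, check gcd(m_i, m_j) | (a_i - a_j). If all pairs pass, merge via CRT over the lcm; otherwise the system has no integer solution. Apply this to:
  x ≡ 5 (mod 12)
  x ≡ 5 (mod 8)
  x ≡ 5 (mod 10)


Moduli 12, 8, 10 are not pairwise coprime, so CRT works modulo lcm(m_i) when all pairwise compatibility conditions hold.
Pairwise compatibility: gcd(m_i, m_j) must divide a_i - a_j for every pair.
Merge one congruence at a time:
  Start: x ≡ 5 (mod 12).
  Combine with x ≡ 5 (mod 8): gcd(12, 8) = 4; 5 - 5 = 0, which IS divisible by 4, so compatible.
    Write x = 5 + 12·t and substitute into x ≡ 5 (mod 8): 12·t ≡ 5 − 5 = 0 (mod 8).
    Divide the congruence (and modulus) by g = 4: 3·t ≡ 0 (mod 2).
    Reduce coefficients mod 2: 1·t ≡ 0 (mod 2).
    So t ≡ 0 (mod 2).
    Then x = 5 + 12·0 = 5, valid modulo lcm(12, 8) = 24: x ≡ 5 (mod 24).
  Combine with x ≡ 5 (mod 10): gcd(24, 10) = 2; 5 - 5 = 0, which IS divisible by 2, so compatible.
    Write x = 5 + 24·t and substitute into x ≡ 5 (mod 10): 24·t ≡ 5 − 5 = 0 (mod 10).
    Divide the congruence (and modulus) by g = 2: 12·t ≡ 0 (mod 5).
    Reduce coefficients mod 5: 2·t ≡ 0 (mod 5).
    The inverse of 2 mod 5 is 3 (since 2·3 = 6 = 1·5 + 1), so t ≡ 3·0 = 0 ≡ 0 (mod 5).
    Then x = 5 + 24·0 = 5, valid modulo lcm(24, 10) = 120: x ≡ 5 (mod 120).
Verify: 5 mod 12 = 5, 5 mod 8 = 5, 5 mod 10 = 5.

x ≡ 5 (mod 120).


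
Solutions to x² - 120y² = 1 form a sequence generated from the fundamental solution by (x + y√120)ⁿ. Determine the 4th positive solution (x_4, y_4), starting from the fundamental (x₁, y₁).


Step 1: Find the fundamental solution (x₁, y₁) of x² - 120y² = 1.
  Expand √120 as a continued fraction. a₀ = ⌊√120⌋ = 10; iterate m_{k+1} = d_k·a_k − m_k, d_{k+1} = (120 − m_{k+1}²)/d_k, a_{k+1} = ⌊(a₀ + m_{k+1})/d_{k+1}⌋ (starting m₀ = 0, d₀ = 1), with convergents p_k = a_k·p_{k-1} + p_{k-2}, q_k = a_k·q_{k-1} + q_{k-2} (p₋₁ = 1, q₋₁ = 0):
  k = 0: a₀ = 10; p₀/q₀ = 10/1; p₀² − 120·q₀² = 100 − 120 = -20.
  k = 1: m = 10, d = 20, a = ⌊(10 + 10)/20⌋ = 1; p/q = (1·10 + 1)/(1·1 + 0) = 11/1; p² − 120·q² = 121 − 120 = 1.
  The first convergent with p² − 120·q² = 1 gives the fundamental solution (x₁, y₁) = (11, 1).
Step 2: Apply the recurrence (x_{n+1}, y_{n+1}) = (x₁x_n + 120y₁y_n, x₁y_n + y₁x_n) repeatedly.
  From (x_1, y_1) = (11, 1): x_2 = 11·11 + 120·1·1 = 241; y_2 = 11·1 + 1·11 = 22.
  From (x_2, y_2) = (241, 22): x_3 = 11·241 + 120·1·22 = 5291; y_3 = 11·22 + 1·241 = 483.
  From (x_3, y_3) = (5291, 483): x_4 = 11·5291 + 120·1·483 = 116161; y_4 = 11·483 + 1·5291 = 10604.
Step 3: Verify x_4² - 120·y_4² = 13493377921 - 13493377920 = 1 (should be 1). ✓

(x_1, y_1) = (11, 1); (x_4, y_4) = (116161, 10604).


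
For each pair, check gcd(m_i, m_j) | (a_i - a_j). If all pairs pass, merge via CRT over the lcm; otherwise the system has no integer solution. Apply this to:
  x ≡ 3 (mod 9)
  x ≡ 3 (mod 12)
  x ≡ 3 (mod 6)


Moduli 9, 12, 6 are not pairwise coprime, so CRT works modulo lcm(m_i) when all pairwise compatibility conditions hold.
Pairwise compatibility: gcd(m_i, m_j) must divide a_i - a_j for every pair.
Merge one congruence at a time:
  Start: x ≡ 3 (mod 9).
  Combine with x ≡ 3 (mod 12): gcd(9, 12) = 3; 3 - 3 = 0, which IS divisible by 3, so compatible.
    Write x = 3 + 9·t and substitute into x ≡ 3 (mod 12): 9·t ≡ 3 − 3 = 0 (mod 12).
    Divide the congruence (and modulus) by g = 3: 3·t ≡ 0 (mod 4).
    The inverse of 3 mod 4 is 3 (since 3·3 = 9 = 2·4 + 1), so t ≡ 3·0 = 0 ≡ 0 (mod 4).
    Then x = 3 + 9·0 = 3, valid modulo lcm(9, 12) = 36: x ≡ 3 (mod 36).
  Combine with x ≡ 3 (mod 6): gcd(36, 6) = 6; 3 - 3 = 0, which IS divisible by 6, so compatible.
    Write x = 3 + 36·t and substitute into x ≡ 3 (mod 6): 36·t ≡ 3 − 3 = 0 (mod 6).
    Divide the congruence (and modulus) by g = 6: 6·t ≡ 0 (mod 1).
    Modulo 1 every t works; take t = 0.
    Then x = 3 + 36·0 = 3, valid modulo lcm(36, 6) = 36: x ≡ 3 (mod 36).
Verify: 3 mod 9 = 3, 3 mod 12 = 3, 3 mod 6 = 3.

x ≡ 3 (mod 36).


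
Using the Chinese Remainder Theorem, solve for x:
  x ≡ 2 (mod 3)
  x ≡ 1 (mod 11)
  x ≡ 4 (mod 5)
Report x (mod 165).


Moduli 3, 11, 5 are pairwise coprime; by CRT there is a unique solution modulo M = 3 · 11 · 5 = 165.
Solve pairwise, accumulating the modulus:
  Start with x ≡ 2 (mod 3).
  Combine with x ≡ 1 (mod 11): since gcd(3, 11) = 1, we get a unique residue mod 33.
    Write x = 2 + 3·t and substitute into x ≡ 1 (mod 11): 3·t ≡ 1 − 2 = -1 (mod 11).
    Reduce coefficients mod 11: 3·t ≡ 10 (mod 11).
    The inverse of 3 mod 11 is 4 (since 3·4 = 12 = 1·11 + 1), so t ≡ 4·10 = 40 ≡ 7 (mod 11).
    Then x = 2 + 3·7 = 23, valid modulo lcm(3, 11) = 33: x ≡ 23 (mod 33).
  Combine with x ≡ 4 (mod 5): since gcd(33, 5) = 1, we get a unique residue mod 165.
    Write x = 23 + 33·t and substitute into x ≡ 4 (mod 5): 33·t ≡ 4 − 23 = -19 (mod 5).
    Reduce coefficients mod 5: 3·t ≡ 1 (mod 5).
    The inverse of 3 mod 5 is 2 (since 3·2 = 6 = 1·5 + 1), so t ≡ 2·1 = 2 ≡ 2 (mod 5).
    Then x = 23 + 33·2 = 89, valid modulo lcm(33, 5) = 165: x ≡ 89 (mod 165).
Verify: 89 mod 3 = 2 ✓, 89 mod 11 = 1 ✓, 89 mod 5 = 4 ✓.

x ≡ 89 (mod 165).


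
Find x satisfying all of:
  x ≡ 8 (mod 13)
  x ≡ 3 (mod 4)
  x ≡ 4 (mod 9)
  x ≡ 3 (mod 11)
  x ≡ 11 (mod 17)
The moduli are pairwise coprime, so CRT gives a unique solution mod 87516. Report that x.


Product of moduli M = 13 · 4 · 9 · 11 · 17 = 87516.
Merge one congruence at a time:
  Start: x ≡ 8 (mod 13).
  Combine with x ≡ 3 (mod 4); new modulus lcm = 52.
    Write x = 8 + 13·t and substitute into x ≡ 3 (mod 4): 13·t ≡ 3 − 8 = -5 (mod 4).
    Reduce coefficients mod 4: 1·t ≡ 3 (mod 4).
    So t ≡ 3 (mod 4).
    Then x = 8 + 13·3 = 47, valid modulo lcm(13, 4) = 52: x ≡ 47 (mod 52).
  Combine with x ≡ 4 (mod 9); new modulus lcm = 468.
    Write x = 47 + 52·t and substitute into x ≡ 4 (mod 9): 52·t ≡ 4 − 47 = -43 (mod 9).
    Reduce coefficients mod 9: 7·t ≡ 2 (mod 9).
    The inverse of 7 mod 9 is 4 (since 7·4 = 28 = 3·9 + 1), so t ≡ 4·2 = 8 ≡ 8 (mod 9).
    Then x = 47 + 52·8 = 463, valid modulo lcm(52, 9) = 468: x ≡ 463 (mod 468).
  Combine with x ≡ 3 (mod 11); new modulus lcm = 5148.
    Write x = 463 + 468·t and substitute into x ≡ 3 (mod 11): 468·t ≡ 3 − 463 = -460 (mod 11).
    Reduce coefficients mod 11: 6·t ≡ 2 (mod 11).
    The inverse of 6 mod 11 is 2 (since 6·2 = 12 = 1·11 + 1), so t ≡ 2·2 = 4 ≡ 4 (mod 11).
    Then x = 463 + 468·4 = 2335, valid modulo lcm(468, 11) = 5148: x ≡ 2335 (mod 5148).
  Combine with x ≡ 11 (mod 17); new modulus lcm = 87516.
    Write x = 2335 + 5148·t and substitute into x ≡ 11 (mod 17): 5148·t ≡ 11 − 2335 = -2324 (mod 17).
    Reduce coefficients mod 17: 14·t ≡ 5 (mod 17).
    The inverse of 14 mod 17 is 11 (since 14·11 = 154 = 9·17 + 1), so t ≡ 11·5 = 55 ≡ 4 (mod 17).
    Then x = 2335 + 5148·4 = 22927, valid modulo lcm(5148, 17) = 87516: x ≡ 22927 (mod 87516).
Verify against each original: 22927 mod 13 = 8, 22927 mod 4 = 3, 22927 mod 9 = 4, 22927 mod 11 = 3, 22927 mod 17 = 11.

x ≡ 22927 (mod 87516).


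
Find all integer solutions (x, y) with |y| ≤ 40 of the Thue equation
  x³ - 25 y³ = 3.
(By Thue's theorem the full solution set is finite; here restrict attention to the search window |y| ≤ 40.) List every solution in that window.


The equation is x³ - 25y³ = 3. For fixed y, x³ = 25·y³ + 3, so a solution requires the RHS to be a perfect cube.
Strategy: iterate y from -40 to 40, compute RHS = 25·y³ + 3, and check whether it is a (positive or negative) perfect cube.
Check small values of y:
  y = 0: RHS = 3 is not a perfect cube.
  y = 1: RHS = 28 is not a perfect cube.
  y = -1: RHS = -22 is not a perfect cube.
  y = 2: RHS = 203 is not a perfect cube.
  y = -2: RHS = -197 is not a perfect cube.
  y = 3: RHS = 678 is not a perfect cube.
  y = -3: RHS = -672 is not a perfect cube.
Continuing the search up to |y| = 40 finds no solutions either.
No (x, y) in the scanned range satisfies the equation.

No integer solutions with |y| ≤ 40.


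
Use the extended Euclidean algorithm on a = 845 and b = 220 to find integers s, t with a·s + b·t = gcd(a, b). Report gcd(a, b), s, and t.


Euclidean algorithm on (845, 220) — divide until remainder is 0:
  845 = 3 · 220 + 185
  220 = 1 · 185 + 35
  185 = 5 · 35 + 10
  35 = 3 · 10 + 5
  10 = 2 · 5 + 0
gcd(845, 220) = 5.
Track Bezout coefficients alongside the remainders: start with r₀ = 845 = a·1 + b·0 (s = 1, t = 0) and r₁ = 220 = a·0 + b·1 (s = 0, t = 1); each new remainder r_{k+1} = r_{k-1} − q_k·r_k inherits s_{k+1} = s_{k-1} − q_k·s_k, t_{k+1} = t_{k-1} − q_k·t_k, so r_k = a·s_k + b·t_k at every step:
  q = 3: r = 185, s = 1 − 3·0 = 1, t = 0 − 3·1 = -3  (check: 845·1 + 220·(-3) = 185)
  q = 1: r = 35, s = 0 − 1·1 = -1, t = 1 − 1·(-3) = 4  (check: 845·(-1) + 220·4 = 35)
  q = 5: r = 10, s = 1 − 5·(-1) = 6, t = -3 − 5·4 = -23  (check: 845·6 + 220·(-23) = 10)
  q = 3: r = 5, s = -1 − 3·6 = -19, t = 4 − 3·(-23) = 73  (check: 845·(-19) + 220·73 = 5)
The row with r = 5 (the gcd) gives the Bezout coefficients s = -19, t = 73.
Result: 845 · (-19) + 220 · (73) = 5.

gcd(845, 220) = 5; s = -19, t = 73 (check: 845·(-19) + 220·73 = 5).


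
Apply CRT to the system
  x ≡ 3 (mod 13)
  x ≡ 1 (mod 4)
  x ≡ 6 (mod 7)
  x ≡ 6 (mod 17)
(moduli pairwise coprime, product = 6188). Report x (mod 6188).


Product of moduli M = 13 · 4 · 7 · 17 = 6188.
Merge one congruence at a time:
  Start: x ≡ 3 (mod 13).
  Combine with x ≡ 1 (mod 4); new modulus lcm = 52.
    Write x = 3 + 13·t and substitute into x ≡ 1 (mod 4): 13·t ≡ 1 − 3 = -2 (mod 4).
    Reduce coefficients mod 4: 1·t ≡ 2 (mod 4).
    So t ≡ 2 (mod 4).
    Then x = 3 + 13·2 = 29, valid modulo lcm(13, 4) = 52: x ≡ 29 (mod 52).
  Combine with x ≡ 6 (mod 7); new modulus lcm = 364.
    Write x = 29 + 52·t and substitute into x ≡ 6 (mod 7): 52·t ≡ 6 − 29 = -23 (mod 7).
    Reduce coefficients mod 7: 3·t ≡ 5 (mod 7).
    The inverse of 3 mod 7 is 5 (since 3·5 = 15 = 2·7 + 1), so t ≡ 5·5 = 25 ≡ 4 (mod 7).
    Then x = 29 + 52·4 = 237, valid modulo lcm(52, 7) = 364: x ≡ 237 (mod 364).
  Combine with x ≡ 6 (mod 17); new modulus lcm = 6188.
    Write x = 237 + 364·t and substitute into x ≡ 6 (mod 17): 364·t ≡ 6 − 237 = -231 (mod 17).
    Reduce coefficients mod 17: 7·t ≡ 7 (mod 17).
    The inverse of 7 mod 17 is 5 (since 7·5 = 35 = 2·17 + 1), so t ≡ 5·7 = 35 ≡ 1 (mod 17).
    Then x = 237 + 364·1 = 601, valid modulo lcm(364, 17) = 6188: x ≡ 601 (mod 6188).
Verify against each original: 601 mod 13 = 3, 601 mod 4 = 1, 601 mod 7 = 6, 601 mod 17 = 6.

x ≡ 601 (mod 6188).


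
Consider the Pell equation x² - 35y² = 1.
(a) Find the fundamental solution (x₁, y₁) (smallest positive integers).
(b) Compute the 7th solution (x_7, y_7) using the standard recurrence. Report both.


Step 1: Find the fundamental solution (x₁, y₁) of x² - 35y² = 1.
  Expand √35 as a continued fraction. a₀ = ⌊√35⌋ = 5; iterate m_{k+1} = d_k·a_k − m_k, d_{k+1} = (35 − m_{k+1}²)/d_k, a_{k+1} = ⌊(a₀ + m_{k+1})/d_{k+1}⌋ (starting m₀ = 0, d₀ = 1), with convergents p_k = a_k·p_{k-1} + p_{k-2}, q_k = a_k·q_{k-1} + q_{k-2} (p₋₁ = 1, q₋₁ = 0):
  k = 0: a₀ = 5; p₀/q₀ = 5/1; p₀² − 35·q₀² = 25 − 35 = -10.
  k = 1: m = 5, d = 10, a = ⌊(5 + 5)/10⌋ = 1; p/q = (1·5 + 1)/(1·1 + 0) = 6/1; p² − 35·q² = 36 − 35 = 1.
  The first convergent with p² − 35·q² = 1 gives the fundamental solution (x₁, y₁) = (6, 1).
Step 2: Apply the recurrence (x_{n+1}, y_{n+1}) = (x₁x_n + 35y₁y_n, x₁y_n + y₁x_n) repeatedly.
  From (x_1, y_1) = (6, 1): x_2 = 6·6 + 35·1·1 = 71; y_2 = 6·1 + 1·6 = 12.
  From (x_2, y_2) = (71, 12): x_3 = 6·71 + 35·1·12 = 846; y_3 = 6·12 + 1·71 = 143.
  From (x_3, y_3) = (846, 143): x_4 = 6·846 + 35·1·143 = 10081; y_4 = 6·143 + 1·846 = 1704.
  From (x_4, y_4) = (10081, 1704): x_5 = 6·10081 + 35·1·1704 = 120126; y_5 = 6·1704 + 1·10081 = 20305.
  From (x_5, y_5) = (120126, 20305): x_6 = 6·120126 + 35·1·20305 = 1431431; y_6 = 6·20305 + 1·120126 = 241956.
  From (x_6, y_6) = (1431431, 241956): x_7 = 6·1431431 + 35·1·241956 = 17057046; y_7 = 6·241956 + 1·1431431 = 2883167.
Step 3: Verify x_7² - 35·y_7² = 290942818246116 - 290942818246115 = 1 (should be 1). ✓

(x_1, y_1) = (6, 1); (x_7, y_7) = (17057046, 2883167).


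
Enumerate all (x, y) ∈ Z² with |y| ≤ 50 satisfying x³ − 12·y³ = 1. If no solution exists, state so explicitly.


The equation is x³ - 12y³ = 1. For fixed y, x³ = 12·y³ + 1, so a solution requires the RHS to be a perfect cube.
Strategy: iterate y from -50 to 50, compute RHS = 12·y³ + 1, and check whether it is a (positive or negative) perfect cube.
Check small values of y:
  y = 0: RHS = 1 = (1)³ ⇒ x = 1 works.
  y = 1: RHS = 13 is not a perfect cube.
  y = -1: RHS = -11 is not a perfect cube.
  y = 2: RHS = 97 is not a perfect cube.
  y = -2: RHS = -95 is not a perfect cube.
  y = 3: RHS = 325 is not a perfect cube.
  y = -3: RHS = -323 is not a perfect cube.
Continuing the search up to |y| = 50 finds no further solutions beyond those listed.
Collected solutions: (1, 0).

Solutions (with |y| ≤ 50): (1, 0).


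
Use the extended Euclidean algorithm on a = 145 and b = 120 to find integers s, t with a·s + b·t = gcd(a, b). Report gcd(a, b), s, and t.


Euclidean algorithm on (145, 120) — divide until remainder is 0:
  145 = 1 · 120 + 25
  120 = 4 · 25 + 20
  25 = 1 · 20 + 5
  20 = 4 · 5 + 0
gcd(145, 120) = 5.
Track Bezout coefficients alongside the remainders: start with r₀ = 145 = a·1 + b·0 (s = 1, t = 0) and r₁ = 120 = a·0 + b·1 (s = 0, t = 1); each new remainder r_{k+1} = r_{k-1} − q_k·r_k inherits s_{k+1} = s_{k-1} − q_k·s_k, t_{k+1} = t_{k-1} − q_k·t_k, so r_k = a·s_k + b·t_k at every step:
  q = 1: r = 25, s = 1 − 1·0 = 1, t = 0 − 1·1 = -1  (check: 145·1 + 120·(-1) = 25)
  q = 4: r = 20, s = 0 − 4·1 = -4, t = 1 − 4·(-1) = 5  (check: 145·(-4) + 120·5 = 20)
  q = 1: r = 5, s = 1 − 1·(-4) = 5, t = -1 − 1·5 = -6  (check: 145·5 + 120·(-6) = 5)
The row with r = 5 (the gcd) gives the Bezout coefficients s = 5, t = -6.
Result: 145 · (5) + 120 · (-6) = 5.

gcd(145, 120) = 5; s = 5, t = -6 (check: 145·5 + 120·(-6) = 5).


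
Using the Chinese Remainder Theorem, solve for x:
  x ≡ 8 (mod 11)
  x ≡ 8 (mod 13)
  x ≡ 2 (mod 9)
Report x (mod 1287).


Moduli 11, 13, 9 are pairwise coprime; by CRT there is a unique solution modulo M = 11 · 13 · 9 = 1287.
Solve pairwise, accumulating the modulus:
  Start with x ≡ 8 (mod 11).
  Combine with x ≡ 8 (mod 13): since gcd(11, 13) = 1, we get a unique residue mod 143.
    Write x = 8 + 11·t and substitute into x ≡ 8 (mod 13): 11·t ≡ 8 − 8 = 0 (mod 13).
    The inverse of 11 mod 13 is 6 (since 11·6 = 66 = 5·13 + 1), so t ≡ 6·0 = 0 ≡ 0 (mod 13).
    Then x = 8 + 11·0 = 8, valid modulo lcm(11, 13) = 143: x ≡ 8 (mod 143).
  Combine with x ≡ 2 (mod 9): since gcd(143, 9) = 1, we get a unique residue mod 1287.
    Write x = 8 + 143·t and substitute into x ≡ 2 (mod 9): 143·t ≡ 2 − 8 = -6 (mod 9).
    Reduce coefficients mod 9: 8·t ≡ 3 (mod 9).
    The inverse of 8 mod 9 is 8 (since 8·8 = 64 = 7·9 + 1), so t ≡ 8·3 = 24 ≡ 6 (mod 9).
    Then x = 8 + 143·6 = 866, valid modulo lcm(143, 9) = 1287: x ≡ 866 (mod 1287).
Verify: 866 mod 11 = 8 ✓, 866 mod 13 = 8 ✓, 866 mod 9 = 2 ✓.

x ≡ 866 (mod 1287).


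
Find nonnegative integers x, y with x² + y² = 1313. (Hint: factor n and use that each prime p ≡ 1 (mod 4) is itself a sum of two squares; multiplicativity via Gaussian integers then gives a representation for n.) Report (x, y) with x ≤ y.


Step 1: Factor n = 1313 = 13 · 101.
Step 2: Check the mod-4 condition on each prime factor: 13 ≡ 1 (mod 4), exponent 1; 101 ≡ 1 (mod 4), exponent 1.
All primes ≡ 3 (mod 4) appear to even exponent (or don't appear), so by the two-squares theorem n IS expressible as a sum of two squares.
Step 3: Build a representation. Here n = 13 · 101 is a product of primes ≡ 1 (mod 4). Each prime p ≡ 1 (mod 4) is itself a sum of two squares; find a² by testing p − a² for a perfect square:
  13: 13 − 1² = 12, 13 − 2² = 9 = 3² ⇒ 13 = 2² + 3².
  101: 101 − 1² = 100 = 10² ⇒ 101 = 1² + 10².
  Combine using the Brahmagupta–Fibonacci identity (a² + b²)(c² + d²) = (ac − bd)² + (ad + bc)² = (ac + bd)² + (ad − bc)²:
  13 · 101 = 1313: from (2² + 3²)(1² + 10²), take (2·1 − 3·10, 2·10 + 3·1) = (2 − 30, 20 + 3) = (-28, 23); dropping signs (only squares matter) gives (28, 23); check 28² + 23² = 784 + 529 = 1313 ✓.
Step 4: Order so x ≤ y and verify: 23² + 28² = 529 + 784 = 1313 = n. ✓

n = 1313 = 23² + 28² (one valid representation with x ≤ y).


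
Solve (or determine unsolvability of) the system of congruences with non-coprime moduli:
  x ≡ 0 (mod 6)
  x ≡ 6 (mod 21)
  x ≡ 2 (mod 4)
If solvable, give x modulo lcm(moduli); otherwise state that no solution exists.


Moduli 6, 21, 4 are not pairwise coprime, so CRT works modulo lcm(m_i) when all pairwise compatibility conditions hold.
Pairwise compatibility: gcd(m_i, m_j) must divide a_i - a_j for every pair.
Merge one congruence at a time:
  Start: x ≡ 0 (mod 6).
  Combine with x ≡ 6 (mod 21): gcd(6, 21) = 3; 6 - 0 = 6, which IS divisible by 3, so compatible.
    Write x = 0 + 6·t and substitute into x ≡ 6 (mod 21): 6·t ≡ 6 − 0 = 6 (mod 21).
    Divide the congruence (and modulus) by g = 3: 2·t ≡ 2 (mod 7).
    The inverse of 2 mod 7 is 4 (since 2·4 = 8 = 1·7 + 1), so t ≡ 4·2 = 8 ≡ 1 (mod 7).
    Then x = 0 + 6·1 = 6, valid modulo lcm(6, 21) = 42: x ≡ 6 (mod 42).
  Combine with x ≡ 2 (mod 4): gcd(42, 4) = 2; 2 - 6 = -4, which IS divisible by 2, so compatible.
    Write x = 6 + 42·t and substitute into x ≡ 2 (mod 4): 42·t ≡ 2 − 6 = -4 (mod 4).
    Divide the congruence (and modulus) by g = 2: 21·t ≡ -2 (mod 2).
    Reduce coefficients mod 2: 1·t ≡ 0 (mod 2).
    So t ≡ 0 (mod 2).
    Then x = 6 + 42·0 = 6, valid modulo lcm(42, 4) = 84: x ≡ 6 (mod 84).
Verify: 6 mod 6 = 0, 6 mod 21 = 6, 6 mod 4 = 2.

x ≡ 6 (mod 84).


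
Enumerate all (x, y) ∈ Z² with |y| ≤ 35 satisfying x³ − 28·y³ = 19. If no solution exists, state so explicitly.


The equation is x³ - 28y³ = 19. For fixed y, x³ = 28·y³ + 19, so a solution requires the RHS to be a perfect cube.
Strategy: iterate y from -35 to 35, compute RHS = 28·y³ + 19, and check whether it is a (positive or negative) perfect cube.
Check small values of y:
  y = 0: RHS = 19 is not a perfect cube.
  y = 1: RHS = 47 is not a perfect cube.
  y = -1: RHS = -9 is not a perfect cube.
  y = 2: RHS = 243 is not a perfect cube.
  y = -2: RHS = -205 is not a perfect cube.
  y = 3: RHS = 775 is not a perfect cube.
  y = -3: RHS = -737 is not a perfect cube.
Continuing the search up to |y| = 35 finds no solutions either.
No (x, y) in the scanned range satisfies the equation.

No integer solutions with |y| ≤ 35.


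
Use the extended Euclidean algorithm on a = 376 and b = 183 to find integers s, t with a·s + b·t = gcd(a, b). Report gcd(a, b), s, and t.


Euclidean algorithm on (376, 183) — divide until remainder is 0:
  376 = 2 · 183 + 10
  183 = 18 · 10 + 3
  10 = 3 · 3 + 1
  3 = 3 · 1 + 0
gcd(376, 183) = 1.
Track Bezout coefficients alongside the remainders: start with r₀ = 376 = a·1 + b·0 (s = 1, t = 0) and r₁ = 183 = a·0 + b·1 (s = 0, t = 1); each new remainder r_{k+1} = r_{k-1} − q_k·r_k inherits s_{k+1} = s_{k-1} − q_k·s_k, t_{k+1} = t_{k-1} − q_k·t_k, so r_k = a·s_k + b·t_k at every step:
  q = 2: r = 10, s = 1 − 2·0 = 1, t = 0 − 2·1 = -2  (check: 376·1 + 183·(-2) = 10)
  q = 18: r = 3, s = 0 − 18·1 = -18, t = 1 − 18·(-2) = 37  (check: 376·(-18) + 183·37 = 3)
  q = 3: r = 1, s = 1 − 3·(-18) = 55, t = -2 − 3·37 = -113  (check: 376·55 + 183·(-113) = 1)
The row with r = 1 (the gcd) gives the Bezout coefficients s = 55, t = -113.
Result: 376 · (55) + 183 · (-113) = 1.

gcd(376, 183) = 1; s = 55, t = -113 (check: 376·55 + 183·(-113) = 1).


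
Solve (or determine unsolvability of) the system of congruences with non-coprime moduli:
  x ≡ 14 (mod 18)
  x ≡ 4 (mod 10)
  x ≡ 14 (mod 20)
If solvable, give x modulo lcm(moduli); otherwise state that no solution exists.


Moduli 18, 10, 20 are not pairwise coprime, so CRT works modulo lcm(m_i) when all pairwise compatibility conditions hold.
Pairwise compatibility: gcd(m_i, m_j) must divide a_i - a_j for every pair.
Merge one congruence at a time:
  Start: x ≡ 14 (mod 18).
  Combine with x ≡ 4 (mod 10): gcd(18, 10) = 2; 4 - 14 = -10, which IS divisible by 2, so compatible.
    Write x = 14 + 18·t and substitute into x ≡ 4 (mod 10): 18·t ≡ 4 − 14 = -10 (mod 10).
    Divide the congruence (and modulus) by g = 2: 9·t ≡ -5 (mod 5).
    Reduce coefficients mod 5: 4·t ≡ 0 (mod 5).
    The inverse of 4 mod 5 is 4 (since 4·4 = 16 = 3·5 + 1), so t ≡ 4·0 = 0 ≡ 0 (mod 5).
    Then x = 14 + 18·0 = 14, valid modulo lcm(18, 10) = 90: x ≡ 14 (mod 90).
  Combine with x ≡ 14 (mod 20): gcd(90, 20) = 10; 14 - 14 = 0, which IS divisible by 10, so compatible.
    Write x = 14 + 90·t and substitute into x ≡ 14 (mod 20): 90·t ≡ 14 − 14 = 0 (mod 20).
    Divide the congruence (and modulus) by g = 10: 9·t ≡ 0 (mod 2).
    Reduce coefficients mod 2: 1·t ≡ 0 (mod 2).
    So t ≡ 0 (mod 2).
    Then x = 14 + 90·0 = 14, valid modulo lcm(90, 20) = 180: x ≡ 14 (mod 180).
Verify: 14 mod 18 = 14, 14 mod 10 = 4, 14 mod 20 = 14.

x ≡ 14 (mod 180).


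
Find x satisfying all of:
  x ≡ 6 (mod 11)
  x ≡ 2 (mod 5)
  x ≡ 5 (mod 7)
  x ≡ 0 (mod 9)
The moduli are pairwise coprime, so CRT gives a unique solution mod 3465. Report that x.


Product of moduli M = 11 · 5 · 7 · 9 = 3465.
Merge one congruence at a time:
  Start: x ≡ 6 (mod 11).
  Combine with x ≡ 2 (mod 5); new modulus lcm = 55.
    Write x = 6 + 11·t and substitute into x ≡ 2 (mod 5): 11·t ≡ 2 − 6 = -4 (mod 5).
    Reduce coefficients mod 5: 1·t ≡ 1 (mod 5).
    So t ≡ 1 (mod 5).
    Then x = 6 + 11·1 = 17, valid modulo lcm(11, 5) = 55: x ≡ 17 (mod 55).
  Combine with x ≡ 5 (mod 7); new modulus lcm = 385.
    Write x = 17 + 55·t and substitute into x ≡ 5 (mod 7): 55·t ≡ 5 − 17 = -12 (mod 7).
    Reduce coefficients mod 7: 6·t ≡ 2 (mod 7).
    The inverse of 6 mod 7 is 6 (since 6·6 = 36 = 5·7 + 1), so t ≡ 6·2 = 12 ≡ 5 (mod 7).
    Then x = 17 + 55·5 = 292, valid modulo lcm(55, 7) = 385: x ≡ 292 (mod 385).
  Combine with x ≡ 0 (mod 9); new modulus lcm = 3465.
    Write x = 292 + 385·t and substitute into x ≡ 0 (mod 9): 385·t ≡ 0 − 292 = -292 (mod 9).
    Reduce coefficients mod 9: 7·t ≡ 5 (mod 9).
    The inverse of 7 mod 9 is 4 (since 7·4 = 28 = 3·9 + 1), so t ≡ 4·5 = 20 ≡ 2 (mod 9).
    Then x = 292 + 385·2 = 1062, valid modulo lcm(385, 9) = 3465: x ≡ 1062 (mod 3465).
Verify against each original: 1062 mod 11 = 6, 1062 mod 5 = 2, 1062 mod 7 = 5, 1062 mod 9 = 0.

x ≡ 1062 (mod 3465).


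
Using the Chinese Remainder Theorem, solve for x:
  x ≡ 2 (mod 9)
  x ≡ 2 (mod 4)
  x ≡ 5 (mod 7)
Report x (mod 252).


Moduli 9, 4, 7 are pairwise coprime; by CRT there is a unique solution modulo M = 9 · 4 · 7 = 252.
Solve pairwise, accumulating the modulus:
  Start with x ≡ 2 (mod 9).
  Combine with x ≡ 2 (mod 4): since gcd(9, 4) = 1, we get a unique residue mod 36.
    Write x = 2 + 9·t and substitute into x ≡ 2 (mod 4): 9·t ≡ 2 − 2 = 0 (mod 4).
    Reduce coefficients mod 4: 1·t ≡ 0 (mod 4).
    So t ≡ 0 (mod 4).
    Then x = 2 + 9·0 = 2, valid modulo lcm(9, 4) = 36: x ≡ 2 (mod 36).
  Combine with x ≡ 5 (mod 7): since gcd(36, 7) = 1, we get a unique residue mod 252.
    Write x = 2 + 36·t and substitute into x ≡ 5 (mod 7): 36·t ≡ 5 − 2 = 3 (mod 7).
    Reduce coefficients mod 7: 1·t ≡ 3 (mod 7).
    So t ≡ 3 (mod 7).
    Then x = 2 + 36·3 = 110, valid modulo lcm(36, 7) = 252: x ≡ 110 (mod 252).
Verify: 110 mod 9 = 2 ✓, 110 mod 4 = 2 ✓, 110 mod 7 = 5 ✓.

x ≡ 110 (mod 252).


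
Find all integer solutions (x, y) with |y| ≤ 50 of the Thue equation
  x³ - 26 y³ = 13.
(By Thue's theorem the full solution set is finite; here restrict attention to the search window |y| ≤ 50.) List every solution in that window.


The equation is x³ - 26y³ = 13. For fixed y, x³ = 26·y³ + 13, so a solution requires the RHS to be a perfect cube.
Strategy: iterate y from -50 to 50, compute RHS = 26·y³ + 13, and check whether it is a (positive or negative) perfect cube.
Check small values of y:
  y = 0: RHS = 13 is not a perfect cube.
  y = 1: RHS = 39 is not a perfect cube.
  y = -1: RHS = -13 is not a perfect cube.
  y = 2: RHS = 221 is not a perfect cube.
  y = -2: RHS = -195 is not a perfect cube.
  y = 3: RHS = 715 is not a perfect cube.
  y = -3: RHS = -689 is not a perfect cube.
Continuing the search up to |y| = 50 finds no solutions either.
No (x, y) in the scanned range satisfies the equation.

No integer solutions with |y| ≤ 50.


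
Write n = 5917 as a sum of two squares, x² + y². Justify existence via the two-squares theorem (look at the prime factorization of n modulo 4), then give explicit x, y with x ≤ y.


Step 1: Factor n = 5917 = 61 · 97.
Step 2: Check the mod-4 condition on each prime factor: 61 ≡ 1 (mod 4), exponent 1; 97 ≡ 1 (mod 4), exponent 1.
All primes ≡ 3 (mod 4) appear to even exponent (or don't appear), so by the two-squares theorem n IS expressible as a sum of two squares.
Step 3: Build a representation. Here n = 61 · 97 is a product of primes ≡ 1 (mod 4). Each prime p ≡ 1 (mod 4) is itself a sum of two squares; find a² by testing p − a² for a perfect square:
  61: 61 − 1² = 60, 61 − 2² = 57, 61 − 3² = 52, 61 − 4² = 45, 61 − 5² = 36 = 6² ⇒ 61 = 5² + 6².
  97: 97 − 1² = 96, 97 − 2² = 93, 97 − 3² = 88, 97 − 4² = 81 = 9² ⇒ 97 = 4² + 9².
  Combine using the Brahmagupta–Fibonacci identity (a² + b²)(c² + d²) = (ac − bd)² + (ad + bc)² = (ac + bd)² + (ad − bc)²:
  61 · 97 = 5917: from (5² + 6²)(4² + 9²), take (5·4 − 6·9, 5·9 + 6·4) = (20 − 54, 45 + 24) = (-34, 69); dropping signs (only squares matter) gives (34, 69); check 34² + 69² = 1156 + 4761 = 5917 ✓.
Step 4: Order so x ≤ y and verify: 34² + 69² = 1156 + 4761 = 5917 = n. ✓

n = 5917 = 34² + 69² (one valid representation with x ≤ y).


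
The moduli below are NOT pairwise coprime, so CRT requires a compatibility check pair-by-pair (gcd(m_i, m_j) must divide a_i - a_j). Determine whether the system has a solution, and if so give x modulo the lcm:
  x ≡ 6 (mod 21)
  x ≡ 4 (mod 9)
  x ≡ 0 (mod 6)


Moduli 21, 9, 6 are not pairwise coprime, so CRT works modulo lcm(m_i) when all pairwise compatibility conditions hold.
Pairwise compatibility: gcd(m_i, m_j) must divide a_i - a_j for every pair.
Merge one congruence at a time:
  Start: x ≡ 6 (mod 21).
  Combine with x ≡ 4 (mod 9): gcd(21, 9) = 3, and 4 - 6 = -2 is NOT divisible by 3.
    ⇒ system is inconsistent (no integer solution).

No solution (the system is inconsistent).


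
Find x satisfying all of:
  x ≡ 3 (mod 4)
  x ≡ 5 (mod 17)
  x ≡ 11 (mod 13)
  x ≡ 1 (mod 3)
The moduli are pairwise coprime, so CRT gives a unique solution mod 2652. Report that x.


Product of moduli M = 4 · 17 · 13 · 3 = 2652.
Merge one congruence at a time:
  Start: x ≡ 3 (mod 4).
  Combine with x ≡ 5 (mod 17); new modulus lcm = 68.
    Write x = 3 + 4·t and substitute into x ≡ 5 (mod 17): 4·t ≡ 5 − 3 = 2 (mod 17).
    The inverse of 4 mod 17 is 13 (since 4·13 = 52 = 3·17 + 1), so t ≡ 13·2 = 26 ≡ 9 (mod 17).
    Then x = 3 + 4·9 = 39, valid modulo lcm(4, 17) = 68: x ≡ 39 (mod 68).
  Combine with x ≡ 11 (mod 13); new modulus lcm = 884.
    Write x = 39 + 68·t and substitute into x ≡ 11 (mod 13): 68·t ≡ 11 − 39 = -28 (mod 13).
    Reduce coefficients mod 13: 3·t ≡ 11 (mod 13).
    The inverse of 3 mod 13 is 9 (since 3·9 = 27 = 2·13 + 1), so t ≡ 9·11 = 99 ≡ 8 (mod 13).
    Then x = 39 + 68·8 = 583, valid modulo lcm(68, 13) = 884: x ≡ 583 (mod 884).
  Combine with x ≡ 1 (mod 3); new modulus lcm = 2652.
    Write x = 583 + 884·t and substitute into x ≡ 1 (mod 3): 884·t ≡ 1 − 583 = -582 (mod 3).
    Reduce coefficients mod 3: 2·t ≡ 0 (mod 3).
    The inverse of 2 mod 3 is 2 (since 2·2 = 4 = 1·3 + 1), so t ≡ 2·0 = 0 ≡ 0 (mod 3).
    Then x = 583 + 884·0 = 583, valid modulo lcm(884, 3) = 2652: x ≡ 583 (mod 2652).
Verify against each original: 583 mod 4 = 3, 583 mod 17 = 5, 583 mod 13 = 11, 583 mod 3 = 1.

x ≡ 583 (mod 2652).


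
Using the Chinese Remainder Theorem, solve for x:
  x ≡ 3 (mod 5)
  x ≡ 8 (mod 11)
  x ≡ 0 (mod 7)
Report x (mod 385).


Moduli 5, 11, 7 are pairwise coprime; by CRT there is a unique solution modulo M = 5 · 11 · 7 = 385.
Solve pairwise, accumulating the modulus:
  Start with x ≡ 3 (mod 5).
  Combine with x ≡ 8 (mod 11): since gcd(5, 11) = 1, we get a unique residue mod 55.
    Write x = 3 + 5·t and substitute into x ≡ 8 (mod 11): 5·t ≡ 8 − 3 = 5 (mod 11).
    The inverse of 5 mod 11 is 9 (since 5·9 = 45 = 4·11 + 1), so t ≡ 9·5 = 45 ≡ 1 (mod 11).
    Then x = 3 + 5·1 = 8, valid modulo lcm(5, 11) = 55: x ≡ 8 (mod 55).
  Combine with x ≡ 0 (mod 7): since gcd(55, 7) = 1, we get a unique residue mod 385.
    Write x = 8 + 55·t and substitute into x ≡ 0 (mod 7): 55·t ≡ 0 − 8 = -8 (mod 7).
    Reduce coefficients mod 7: 6·t ≡ 6 (mod 7).
    The inverse of 6 mod 7 is 6 (since 6·6 = 36 = 5·7 + 1), so t ≡ 6·6 = 36 ≡ 1 (mod 7).
    Then x = 8 + 55·1 = 63, valid modulo lcm(55, 7) = 385: x ≡ 63 (mod 385).
Verify: 63 mod 5 = 3 ✓, 63 mod 11 = 8 ✓, 63 mod 7 = 0 ✓.

x ≡ 63 (mod 385).


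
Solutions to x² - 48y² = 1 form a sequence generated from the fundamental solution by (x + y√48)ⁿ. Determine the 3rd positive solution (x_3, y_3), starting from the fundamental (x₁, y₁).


Step 1: Find the fundamental solution (x₁, y₁) of x² - 48y² = 1.
  Expand √48 as a continued fraction. a₀ = ⌊√48⌋ = 6; iterate m_{k+1} = d_k·a_k − m_k, d_{k+1} = (48 − m_{k+1}²)/d_k, a_{k+1} = ⌊(a₀ + m_{k+1})/d_{k+1}⌋ (starting m₀ = 0, d₀ = 1), with convergents p_k = a_k·p_{k-1} + p_{k-2}, q_k = a_k·q_{k-1} + q_{k-2} (p₋₁ = 1, q₋₁ = 0):
  k = 0: a₀ = 6; p₀/q₀ = 6/1; p₀² − 48·q₀² = 36 − 48 = -12.
  k = 1: m = 6, d = 12, a = ⌊(6 + 6)/12⌋ = 1; p/q = (1·6 + 1)/(1·1 + 0) = 7/1; p² − 48·q² = 49 − 48 = 1.
  The first convergent with p² − 48·q² = 1 gives the fundamental solution (x₁, y₁) = (7, 1).
Step 2: Apply the recurrence (x_{n+1}, y_{n+1}) = (x₁x_n + 48y₁y_n, x₁y_n + y₁x_n) repeatedly.
  From (x_1, y_1) = (7, 1): x_2 = 7·7 + 48·1·1 = 97; y_2 = 7·1 + 1·7 = 14.
  From (x_2, y_2) = (97, 14): x_3 = 7·97 + 48·1·14 = 1351; y_3 = 7·14 + 1·97 = 195.
Step 3: Verify x_3² - 48·y_3² = 1825201 - 1825200 = 1 (should be 1). ✓

(x_1, y_1) = (7, 1); (x_3, y_3) = (1351, 195).


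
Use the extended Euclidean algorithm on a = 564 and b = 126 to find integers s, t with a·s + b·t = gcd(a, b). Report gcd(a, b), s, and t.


Euclidean algorithm on (564, 126) — divide until remainder is 0:
  564 = 4 · 126 + 60
  126 = 2 · 60 + 6
  60 = 10 · 6 + 0
gcd(564, 126) = 6.
Track Bezout coefficients alongside the remainders: start with r₀ = 564 = a·1 + b·0 (s = 1, t = 0) and r₁ = 126 = a·0 + b·1 (s = 0, t = 1); each new remainder r_{k+1} = r_{k-1} − q_k·r_k inherits s_{k+1} = s_{k-1} − q_k·s_k, t_{k+1} = t_{k-1} − q_k·t_k, so r_k = a·s_k + b·t_k at every step:
  q = 4: r = 60, s = 1 − 4·0 = 1, t = 0 − 4·1 = -4  (check: 564·1 + 126·(-4) = 60)
  q = 2: r = 6, s = 0 − 2·1 = -2, t = 1 − 2·(-4) = 9  (check: 564·(-2) + 126·9 = 6)
The row with r = 6 (the gcd) gives the Bezout coefficients s = -2, t = 9.
Result: 564 · (-2) + 126 · (9) = 6.

gcd(564, 126) = 6; s = -2, t = 9 (check: 564·(-2) + 126·9 = 6).


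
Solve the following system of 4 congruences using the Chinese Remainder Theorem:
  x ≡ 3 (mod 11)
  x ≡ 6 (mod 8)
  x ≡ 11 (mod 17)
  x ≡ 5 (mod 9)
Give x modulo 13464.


Product of moduli M = 11 · 8 · 17 · 9 = 13464.
Merge one congruence at a time:
  Start: x ≡ 3 (mod 11).
  Combine with x ≡ 6 (mod 8); new modulus lcm = 88.
    Write x = 3 + 11·t and substitute into x ≡ 6 (mod 8): 11·t ≡ 6 − 3 = 3 (mod 8).
    Reduce coefficients mod 8: 3·t ≡ 3 (mod 8).
    The inverse of 3 mod 8 is 3 (since 3·3 = 9 = 1·8 + 1), so t ≡ 3·3 = 9 ≡ 1 (mod 8).
    Then x = 3 + 11·1 = 14, valid modulo lcm(11, 8) = 88: x ≡ 14 (mod 88).
  Combine with x ≡ 11 (mod 17); new modulus lcm = 1496.
    Write x = 14 + 88·t and substitute into x ≡ 11 (mod 17): 88·t ≡ 11 − 14 = -3 (mod 17).
    Reduce coefficients mod 17: 3·t ≡ 14 (mod 17).
    The inverse of 3 mod 17 is 6 (since 3·6 = 18 = 1·17 + 1), so t ≡ 6·14 = 84 ≡ 16 (mod 17).
    Then x = 14 + 88·16 = 1422, valid modulo lcm(88, 17) = 1496: x ≡ 1422 (mod 1496).
  Combine with x ≡ 5 (mod 9); new modulus lcm = 13464.
    Write x = 1422 + 1496·t and substitute into x ≡ 5 (mod 9): 1496·t ≡ 5 − 1422 = -1417 (mod 9).
    Reduce coefficients mod 9: 2·t ≡ 5 (mod 9).
    The inverse of 2 mod 9 is 5 (since 2·5 = 10 = 1·9 + 1), so t ≡ 5·5 = 25 ≡ 7 (mod 9).
    Then x = 1422 + 1496·7 = 11894, valid modulo lcm(1496, 9) = 13464: x ≡ 11894 (mod 13464).
Verify against each original: 11894 mod 11 = 3, 11894 mod 8 = 6, 11894 mod 17 = 11, 11894 mod 9 = 5.

x ≡ 11894 (mod 13464).


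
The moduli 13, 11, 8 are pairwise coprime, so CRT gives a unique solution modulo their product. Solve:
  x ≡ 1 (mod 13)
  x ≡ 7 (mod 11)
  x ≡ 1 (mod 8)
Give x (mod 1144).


Moduli 13, 11, 8 are pairwise coprime; by CRT there is a unique solution modulo M = 13 · 11 · 8 = 1144.
Solve pairwise, accumulating the modulus:
  Start with x ≡ 1 (mod 13).
  Combine with x ≡ 7 (mod 11): since gcd(13, 11) = 1, we get a unique residue mod 143.
    Write x = 1 + 13·t and substitute into x ≡ 7 (mod 11): 13·t ≡ 7 − 1 = 6 (mod 11).
    Reduce coefficients mod 11: 2·t ≡ 6 (mod 11).
    The inverse of 2 mod 11 is 6 (since 2·6 = 12 = 1·11 + 1), so t ≡ 6·6 = 36 ≡ 3 (mod 11).
    Then x = 1 + 13·3 = 40, valid modulo lcm(13, 11) = 143: x ≡ 40 (mod 143).
  Combine with x ≡ 1 (mod 8): since gcd(143, 8) = 1, we get a unique residue mod 1144.
    Write x = 40 + 143·t and substitute into x ≡ 1 (mod 8): 143·t ≡ 1 − 40 = -39 (mod 8).
    Reduce coefficients mod 8: 7·t ≡ 1 (mod 8).
    The inverse of 7 mod 8 is 7 (since 7·7 = 49 = 6·8 + 1), so t ≡ 7·1 = 7 ≡ 7 (mod 8).
    Then x = 40 + 143·7 = 1041, valid modulo lcm(143, 8) = 1144: x ≡ 1041 (mod 1144).
Verify: 1041 mod 13 = 1 ✓, 1041 mod 11 = 7 ✓, 1041 mod 8 = 1 ✓.

x ≡ 1041 (mod 1144).


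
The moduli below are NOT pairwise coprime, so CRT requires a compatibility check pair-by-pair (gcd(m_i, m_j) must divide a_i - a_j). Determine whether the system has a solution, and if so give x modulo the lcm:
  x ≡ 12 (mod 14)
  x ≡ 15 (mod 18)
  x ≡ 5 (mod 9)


Moduli 14, 18, 9 are not pairwise coprime, so CRT works modulo lcm(m_i) when all pairwise compatibility conditions hold.
Pairwise compatibility: gcd(m_i, m_j) must divide a_i - a_j for every pair.
Merge one congruence at a time:
  Start: x ≡ 12 (mod 14).
  Combine with x ≡ 15 (mod 18): gcd(14, 18) = 2, and 15 - 12 = 3 is NOT divisible by 2.
    ⇒ system is inconsistent (no integer solution).

No solution (the system is inconsistent).
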